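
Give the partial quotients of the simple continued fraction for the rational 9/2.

[4; 2]

Run the Euclidean algorithm on 9 and 2; the successive quotients are the partial quotients a_0, a_1, ... (each step inverts the fractional part left over by the previous one):
  9 = 4*2 + 1, so a_0 = 4.
  2 = 2*1 + 0, so a_1 = 2.
The remainder reaches 0 after 2 divisions, so the expansion has 2 partial quotients, read off in order.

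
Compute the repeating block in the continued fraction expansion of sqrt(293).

Write x_i = (sqrt(293) + m_i)/d_i with (m_0, d_0) = (0, 1). a_0 = floor(sqrt(293)) = 17, since 17^2 = 289 <= 293 < 324 = 18^2.
Iterate m_{i+1} = d_i*a_i - m_i, d_{i+1} = (293 - m_{i+1}^2)/d_i, a_{i+1} = floor((a_0 + m_{i+1})/d_{i+1}):
  m_1 = 1*17 - 0 = 17, d_1 = (293 - 17^2)/1 = 4/1 = 4, a_1 = floor((17 + 17)/4) = 8.
  m_2 = 4*8 - 17 = 15, d_2 = (293 - 15^2)/4 = 68/4 = 17, a_2 = floor((17 + 15)/17) = 1.
  m_3 = 17*1 - 15 = 2, d_3 = (293 - 2^2)/17 = 289/17 = 17, a_3 = floor((17 + 2)/17) = 1.
  m_4 = 17*1 - 2 = 15, d_4 = (293 - 15^2)/17 = 68/17 = 4, a_4 = floor((17 + 15)/4) = 8.
  m_5 = 4*8 - 15 = 17, d_5 = (293 - 17^2)/4 = 4/4 = 1, a_5 = floor((17 + 17)/1) = 34.
  m_6 = 1*34 - 17 = 17, d_6 = (293 - 17^2)/1 = 4/1 = 4: (m_6, d_6) = (m_1, d_1) = (17, 4), so from here the quotients repeat a_1, ..., a_5; the period length is 5.
Hence the expansion of sqrt(293) is a_0 = 17 followed by the repeating block 8, 1, 1, 8, 34 (period 5).

[17; (8, 1, 1, 8, 34)]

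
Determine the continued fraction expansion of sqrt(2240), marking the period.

[47; (3, 23, 3, 94)]

Write x_i = (sqrt(2240) + m_i)/d_i with (m_0, d_0) = (0, 1). a_0 = floor(sqrt(2240)) = 47, since 47^2 = 2209 <= 2240 < 2304 = 48^2.
Iterate m_{i+1} = d_i*a_i - m_i, d_{i+1} = (2240 - m_{i+1}^2)/d_i, a_{i+1} = floor((a_0 + m_{i+1})/d_{i+1}):
  m_1 = 1*47 - 0 = 47, d_1 = (2240 - 47^2)/1 = 31/1 = 31, a_1 = floor((47 + 47)/31) = 3.
  m_2 = 31*3 - 47 = 46, d_2 = (2240 - 46^2)/31 = 124/31 = 4, a_2 = floor((47 + 46)/4) = 23.
  m_3 = 4*23 - 46 = 46, d_3 = (2240 - 46^2)/4 = 124/4 = 31, a_3 = floor((47 + 46)/31) = 3.
  m_4 = 31*3 - 46 = 47, d_4 = (2240 - 47^2)/31 = 31/31 = 1, a_4 = floor((47 + 47)/1) = 94.
  m_5 = 1*94 - 47 = 47, d_5 = (2240 - 47^2)/1 = 31/1 = 31: (m_5, d_5) = (m_1, d_1) = (47, 31), so from here the quotients repeat a_1, ..., a_4; the period length is 4.
Hence the expansion of sqrt(2240) is a_0 = 47 followed by the repeating block 3, 23, 3, 94 (period 4).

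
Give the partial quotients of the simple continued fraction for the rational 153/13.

[11; 1, 3, 3]

Run the Euclidean algorithm on 153 and 13; the successive quotients are the partial quotients a_0, a_1, ... (each step inverts the fractional part left over by the previous one):
  153 = 11*13 + 10, so a_0 = 11.
  13 = 1*10 + 3, so a_1 = 1.
  10 = 3*3 + 1, so a_2 = 3.
  3 = 3*1 + 0, so a_3 = 3.
The remainder reaches 0 after 4 divisions, so the expansion has 4 partial quotients, read off in order.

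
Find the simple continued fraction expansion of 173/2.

[86; 2]

Run the Euclidean algorithm on 173 and 2; the successive quotients are the partial quotients a_0, a_1, ... (each step inverts the fractional part left over by the previous one):
  173 = 86*2 + 1, so a_0 = 86.
  2 = 2*1 + 0, so a_1 = 2.
The remainder reaches 0 after 2 divisions, so the expansion has 2 partial quotients, read off in order.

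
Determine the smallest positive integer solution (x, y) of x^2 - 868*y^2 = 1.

First expand sqrt(868) as a continued fraction. With x_i = (sqrt(868) + m_i)/d_i and (m_0, d_0) = (0, 1): a_0 = floor(sqrt(868)) = 29, since 29^2 = 841 <= 868 < 900 = 30^2.
Iterate m_{i+1} = d_i*a_i - m_i, d_{i+1} = (868 - m_{i+1}^2)/d_i, a_{i+1} = floor((a_0 + m_{i+1})/d_{i+1}):
  m_1 = 1*29 - 0 = 29, d_1 = (868 - 29^2)/1 = 27/1 = 27, a_1 = floor((29 + 29)/27) = 2.
  m_2 = 27*2 - 29 = 25, d_2 = (868 - 25^2)/27 = 243/27 = 9, a_2 = floor((29 + 25)/9) = 6.
  m_3 = 9*6 - 25 = 29, d_3 = (868 - 29^2)/9 = 27/9 = 3, a_3 = floor((29 + 29)/3) = 19.
  m_4 = 3*19 - 29 = 28, d_4 = (868 - 28^2)/3 = 84/3 = 28, a_4 = floor((29 + 28)/28) = 2.
  m_5 = 28*2 - 28 = 28, d_5 = (868 - 28^2)/28 = 84/28 = 3, a_5 = floor((29 + 28)/3) = 19.
  m_6 = 3*19 - 28 = 29, d_6 = (868 - 29^2)/3 = 27/3 = 9, a_6 = floor((29 + 29)/9) = 6.
  m_7 = 9*6 - 29 = 25, d_7 = (868 - 25^2)/9 = 243/9 = 27, a_7 = floor((29 + 25)/27) = 2.
  m_8 = 27*2 - 25 = 29, d_8 = (868 - 29^2)/27 = 27/27 = 1, a_8 = floor((29 + 29)/1) = 58.
  m_9 = 1*58 - 29 = 29, d_9 = (868 - 29^2)/1 = 27/1 = 27: (m_9, d_9) = (m_1, d_1) = (29, 27), so from here the quotients repeat a_1, ..., a_8; the period length is 8.
So sqrt(868) = [29; (2, 6, 19, 2, 19, 6, 2, 58)] with period length k = 8.
k is even, so the fundamental solution of x^2 - 868y^2 = 1 is (p_{k-1}, q_{k-1}) = (p_7, q_7); compute convergents through index 7.
Convergents (p_i = a_i*p_{i-1} + p_{i-2}, q_i = a_i*q_{i-1} + q_{i-2} with p_{-2}=0, p_{-1}=1, q_{-2}=1, q_{-1}=0):
  i=0: a_0=29, p_0 = 29*1 + 0 = 29, q_0 = 29*0 + 1 = 1.
  i=1: a_1=2, p_1 = 2*29 + 1 = 59, q_1 = 2*1 + 0 = 2.
  i=2: a_2=6, p_2 = 6*59 + 29 = 383, q_2 = 6*2 + 1 = 13.
  i=3: a_3=19, p_3 = 19*383 + 59 = 7336, q_3 = 19*13 + 2 = 249.
  i=4: a_4=2, p_4 = 2*7336 + 383 = 15055, q_4 = 2*249 + 13 = 511.
  i=5: a_5=19, p_5 = 19*15055 + 7336 = 293381, q_5 = 19*511 + 249 = 9958.
  i=6: a_6=6, p_6 = 6*293381 + 15055 = 1775341, q_6 = 6*9958 + 511 = 60259.
  i=7: a_7=2, p_7 = 2*1775341 + 293381 = 3844063, q_7 = 2*60259 + 9958 = 130476.
Check: 3844063^2 - 868*130476^2 = 14776820347969 - 14776820347968 = 1, so (x, y) = (3844063, 130476) solves the equation, and by the theorem it is the least positive solution.

(x, y) = (3844063, 130476)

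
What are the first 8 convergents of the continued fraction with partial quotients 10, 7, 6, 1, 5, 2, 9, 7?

10/1, 71/7, 436/43, 507/50, 2971/293, 6449/636, 61012/6017, 433533/42755

Using the convergent recurrence p_i = a_i*p_{i-1} + p_{i-2}, q_i = a_i*q_{i-1} + q_{i-2} with p_{-2}=0, p_{-1}=1, q_{-2}=1, q_{-1}=0:
  i=0: a_0=10, p_0 = 10*1 + 0 = 10, q_0 = 10*0 + 1 = 1.
  i=1: a_1=7, p_1 = 7*10 + 1 = 71, q_1 = 7*1 + 0 = 7.
  i=2: a_2=6, p_2 = 6*71 + 10 = 436, q_2 = 6*7 + 1 = 43.
  i=3: a_3=1, p_3 = 1*436 + 71 = 507, q_3 = 1*43 + 7 = 50.
  i=4: a_4=5, p_4 = 5*507 + 436 = 2971, q_4 = 5*50 + 43 = 293.
  i=5: a_5=2, p_5 = 2*2971 + 507 = 6449, q_5 = 2*293 + 50 = 636.
  i=6: a_6=9, p_6 = 9*6449 + 2971 = 61012, q_6 = 9*636 + 293 = 6017.
  i=7: a_7=7, p_7 = 7*61012 + 6449 = 433533, q_7 = 7*6017 + 636 = 42755.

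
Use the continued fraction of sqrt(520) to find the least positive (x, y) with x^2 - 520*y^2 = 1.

(x, y) = (6499, 285)

First expand sqrt(520) as a continued fraction. With x_i = (sqrt(520) + m_i)/d_i and (m_0, d_0) = (0, 1): a_0 = floor(sqrt(520)) = 22, since 22^2 = 484 <= 520 < 529 = 23^2.
Iterate m_{i+1} = d_i*a_i - m_i, d_{i+1} = (520 - m_{i+1}^2)/d_i, a_{i+1} = floor((a_0 + m_{i+1})/d_{i+1}):
  m_1 = 1*22 - 0 = 22, d_1 = (520 - 22^2)/1 = 36/1 = 36, a_1 = floor((22 + 22)/36) = 1.
  m_2 = 36*1 - 22 = 14, d_2 = (520 - 14^2)/36 = 324/36 = 9, a_2 = floor((22 + 14)/9) = 4.
  m_3 = 9*4 - 14 = 22, d_3 = (520 - 22^2)/9 = 36/9 = 4, a_3 = floor((22 + 22)/4) = 11.
  m_4 = 4*11 - 22 = 22, d_4 = (520 - 22^2)/4 = 36/4 = 9, a_4 = floor((22 + 22)/9) = 4.
  m_5 = 9*4 - 22 = 14, d_5 = (520 - 14^2)/9 = 324/9 = 36, a_5 = floor((22 + 14)/36) = 1.
  m_6 = 36*1 - 14 = 22, d_6 = (520 - 22^2)/36 = 36/36 = 1, a_6 = floor((22 + 22)/1) = 44.
  m_7 = 1*44 - 22 = 22, d_7 = (520 - 22^2)/1 = 36/1 = 36: (m_7, d_7) = (m_1, d_1) = (22, 36), so from here the quotients repeat a_1, ..., a_6; the period length is 6.
So sqrt(520) = [22; (1, 4, 11, 4, 1, 44)] with period length k = 6.
k is even, so the fundamental solution of x^2 - 520y^2 = 1 is (p_{k-1}, q_{k-1}) = (p_5, q_5); compute convergents through index 5.
Convergents (p_i = a_i*p_{i-1} + p_{i-2}, q_i = a_i*q_{i-1} + q_{i-2} with p_{-2}=0, p_{-1}=1, q_{-2}=1, q_{-1}=0):
  i=0: a_0=22, p_0 = 22*1 + 0 = 22, q_0 = 22*0 + 1 = 1.
  i=1: a_1=1, p_1 = 1*22 + 1 = 23, q_1 = 1*1 + 0 = 1.
  i=2: a_2=4, p_2 = 4*23 + 22 = 114, q_2 = 4*1 + 1 = 5.
  i=3: a_3=11, p_3 = 11*114 + 23 = 1277, q_3 = 11*5 + 1 = 56.
  i=4: a_4=4, p_4 = 4*1277 + 114 = 5222, q_4 = 4*56 + 5 = 229.
  i=5: a_5=1, p_5 = 1*5222 + 1277 = 6499, q_5 = 1*229 + 56 = 285.
Check: 6499^2 - 520*285^2 = 42237001 - 42237000 = 1, so (x, y) = (6499, 285) solves the equation, and by the theorem it is the least positive solution.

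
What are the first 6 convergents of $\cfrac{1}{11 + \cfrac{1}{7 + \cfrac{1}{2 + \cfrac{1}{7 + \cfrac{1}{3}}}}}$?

Using the convergent recurrence p_i = a_i*p_{i-1} + p_{i-2}, q_i = a_i*q_{i-1} + q_{i-2} with p_{-2}=0, p_{-1}=1, q_{-2}=1, q_{-1}=0:
  i=0: a_0=0, p_0 = 0*1 + 0 = 0, q_0 = 0*0 + 1 = 1.
  i=1: a_1=11, p_1 = 11*0 + 1 = 1, q_1 = 11*1 + 0 = 11.
  i=2: a_2=7, p_2 = 7*1 + 0 = 7, q_2 = 7*11 + 1 = 78.
  i=3: a_3=2, p_3 = 2*7 + 1 = 15, q_3 = 2*78 + 11 = 167.
  i=4: a_4=7, p_4 = 7*15 + 7 = 112, q_4 = 7*167 + 78 = 1247.
  i=5: a_5=3, p_5 = 3*112 + 15 = 351, q_5 = 3*1247 + 167 = 3908.

0/1, 1/11, 7/78, 15/167, 112/1247, 351/3908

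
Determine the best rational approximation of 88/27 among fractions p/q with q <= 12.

Expand x = 88/27 as a continued fraction with the Euclidean algorithm:
  88 = 3*27 + 7, so a_0 = 3.
  27 = 3*7 + 6, so a_1 = 3.
  7 = 1*6 + 1, so a_2 = 1.
  6 = 6*1 + 0, so a_3 = 6.
so x = [3; 3, 1, 6].
Convergents (p_i = a_i*p_{i-1} + p_{i-2}, q_i = a_i*q_{i-1} + q_{i-2} with p_{-2}=0, p_{-1}=1, q_{-2}=1, q_{-1}=0), until the denominator exceeds 12:
  i=0: a_0=3, p_0 = 3*1 + 0 = 3, q_0 = 3*0 + 1 = 1.
  i=1: a_1=3, p_1 = 3*3 + 1 = 10, q_1 = 3*1 + 0 = 3.
  i=2: a_2=1, p_2 = 1*10 + 3 = 13, q_2 = 1*3 + 1 = 4.
  i=3: a_3=6, p_3 = 6*13 + 10 = 88, q_3 = 6*4 + 3 = 27.
q_3 = 27 > 12, so the last convergent with denominator <= 12 is p_2/q_2 = 13/4.
The closest fraction with denominator <= 12 is either p_2/q_2 or the intermediate fraction (k*p_2 + p_1)/(k*q_2 + q_1) with the largest k >= 1 whose denominator stays <= 12; these approach x as k grows, and every other convergent or intermediate fraction in range is farther away.
Largest k: floor((12 - q_1)/q_2) = floor((12 - 3)/4) = 2.
That gives (2*13 + 10)/(2*4 + 3) = 36/11.
Compare the errors: |x - 13/4| = |88*4 - 13*27|/(27*4) = 1/108, and |x - 36/11| = |88*11 - 36*27|/(27*11) = 4/297.
Cross-multiplying, 1*297 = 297 < 432 = 4*108, so 1/108 is smaller: the convergent 13/4 is closer to x than 36/11.

13/4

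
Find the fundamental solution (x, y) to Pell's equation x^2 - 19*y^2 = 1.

First expand sqrt(19) as a continued fraction. With x_i = (sqrt(19) + m_i)/d_i and (m_0, d_0) = (0, 1): a_0 = floor(sqrt(19)) = 4, since 4^2 = 16 <= 19 < 25 = 5^2.
Iterate m_{i+1} = d_i*a_i - m_i, d_{i+1} = (19 - m_{i+1}^2)/d_i, a_{i+1} = floor((a_0 + m_{i+1})/d_{i+1}):
  m_1 = 1*4 - 0 = 4, d_1 = (19 - 4^2)/1 = 3/1 = 3, a_1 = floor((4 + 4)/3) = 2.
  m_2 = 3*2 - 4 = 2, d_2 = (19 - 2^2)/3 = 15/3 = 5, a_2 = floor((4 + 2)/5) = 1.
  m_3 = 5*1 - 2 = 3, d_3 = (19 - 3^2)/5 = 10/5 = 2, a_3 = floor((4 + 3)/2) = 3.
  m_4 = 2*3 - 3 = 3, d_4 = (19 - 3^2)/2 = 10/2 = 5, a_4 = floor((4 + 3)/5) = 1.
  m_5 = 5*1 - 3 = 2, d_5 = (19 - 2^2)/5 = 15/5 = 3, a_5 = floor((4 + 2)/3) = 2.
  m_6 = 3*2 - 2 = 4, d_6 = (19 - 4^2)/3 = 3/3 = 1, a_6 = floor((4 + 4)/1) = 8.
  m_7 = 1*8 - 4 = 4, d_7 = (19 - 4^2)/1 = 3/1 = 3: (m_7, d_7) = (m_1, d_1) = (4, 3), so from here the quotients repeat a_1, ..., a_6; the period length is 6.
So sqrt(19) = [4; (2, 1, 3, 1, 2, 8)] with period length k = 6.
k is even, so the fundamental solution of x^2 - 19y^2 = 1 is (p_{k-1}, q_{k-1}) = (p_5, q_5); compute convergents through index 5.
Convergents (p_i = a_i*p_{i-1} + p_{i-2}, q_i = a_i*q_{i-1} + q_{i-2} with p_{-2}=0, p_{-1}=1, q_{-2}=1, q_{-1}=0):
  i=0: a_0=4, p_0 = 4*1 + 0 = 4, q_0 = 4*0 + 1 = 1.
  i=1: a_1=2, p_1 = 2*4 + 1 = 9, q_1 = 2*1 + 0 = 2.
  i=2: a_2=1, p_2 = 1*9 + 4 = 13, q_2 = 1*2 + 1 = 3.
  i=3: a_3=3, p_3 = 3*13 + 9 = 48, q_3 = 3*3 + 2 = 11.
  i=4: a_4=1, p_4 = 1*48 + 13 = 61, q_4 = 1*11 + 3 = 14.
  i=5: a_5=2, p_5 = 2*61 + 48 = 170, q_5 = 2*14 + 11 = 39.
Check: 170^2 - 19*39^2 = 28900 - 28899 = 1, so (x, y) = (170, 39) solves the equation, and by the theorem it is the least positive solution.

(x, y) = (170, 39)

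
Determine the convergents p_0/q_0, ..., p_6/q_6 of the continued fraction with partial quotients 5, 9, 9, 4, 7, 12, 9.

Using the convergent recurrence p_i = a_i*p_{i-1} + p_{i-2}, q_i = a_i*q_{i-1} + q_{i-2} with p_{-2}=0, p_{-1}=1, q_{-2}=1, q_{-1}=0:
  i=0: a_0=5, p_0 = 5*1 + 0 = 5, q_0 = 5*0 + 1 = 1.
  i=1: a_1=9, p_1 = 9*5 + 1 = 46, q_1 = 9*1 + 0 = 9.
  i=2: a_2=9, p_2 = 9*46 + 5 = 419, q_2 = 9*9 + 1 = 82.
  i=3: a_3=4, p_3 = 4*419 + 46 = 1722, q_3 = 4*82 + 9 = 337.
  i=4: a_4=7, p_4 = 7*1722 + 419 = 12473, q_4 = 7*337 + 82 = 2441.
  i=5: a_5=12, p_5 = 12*12473 + 1722 = 151398, q_5 = 12*2441 + 337 = 29629.
  i=6: a_6=9, p_6 = 9*151398 + 12473 = 1375055, q_6 = 9*29629 + 2441 = 269102.

5/1, 46/9, 419/82, 1722/337, 12473/2441, 151398/29629, 1375055/269102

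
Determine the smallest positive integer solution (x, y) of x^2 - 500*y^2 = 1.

(x, y) = (930249, 41602)

First expand sqrt(500) as a continued fraction. With x_i = (sqrt(500) + m_i)/d_i and (m_0, d_0) = (0, 1): a_0 = floor(sqrt(500)) = 22, since 22^2 = 484 <= 500 < 529 = 23^2.
Iterate m_{i+1} = d_i*a_i - m_i, d_{i+1} = (500 - m_{i+1}^2)/d_i, a_{i+1} = floor((a_0 + m_{i+1})/d_{i+1}):
  m_1 = 1*22 - 0 = 22, d_1 = (500 - 22^2)/1 = 16/1 = 16, a_1 = floor((22 + 22)/16) = 2.
  m_2 = 16*2 - 22 = 10, d_2 = (500 - 10^2)/16 = 400/16 = 25, a_2 = floor((22 + 10)/25) = 1.
  m_3 = 25*1 - 10 = 15, d_3 = (500 - 15^2)/25 = 275/25 = 11, a_3 = floor((22 + 15)/11) = 3.
  m_4 = 11*3 - 15 = 18, d_4 = (500 - 18^2)/11 = 176/11 = 16, a_4 = floor((22 + 18)/16) = 2.
  m_5 = 16*2 - 18 = 14, d_5 = (500 - 14^2)/16 = 304/16 = 19, a_5 = floor((22 + 14)/19) = 1.
  m_6 = 19*1 - 14 = 5, d_6 = (500 - 5^2)/19 = 475/19 = 25, a_6 = floor((22 + 5)/25) = 1.
  m_7 = 25*1 - 5 = 20, d_7 = (500 - 20^2)/25 = 100/25 = 4, a_7 = floor((22 + 20)/4) = 10.
  m_8 = 4*10 - 20 = 20, d_8 = (500 - 20^2)/4 = 100/4 = 25, a_8 = floor((22 + 20)/25) = 1.
  m_9 = 25*1 - 20 = 5, d_9 = (500 - 5^2)/25 = 475/25 = 19, a_9 = floor((22 + 5)/19) = 1.
  m_10 = 19*1 - 5 = 14, d_10 = (500 - 14^2)/19 = 304/19 = 16, a_10 = floor((22 + 14)/16) = 2.
  m_11 = 16*2 - 14 = 18, d_11 = (500 - 18^2)/16 = 176/16 = 11, a_11 = floor((22 + 18)/11) = 3.
  m_12 = 11*3 - 18 = 15, d_12 = (500 - 15^2)/11 = 275/11 = 25, a_12 = floor((22 + 15)/25) = 1.
  m_13 = 25*1 - 15 = 10, d_13 = (500 - 10^2)/25 = 400/25 = 16, a_13 = floor((22 + 10)/16) = 2.
  m_14 = 16*2 - 10 = 22, d_14 = (500 - 22^2)/16 = 16/16 = 1, a_14 = floor((22 + 22)/1) = 44.
  m_15 = 1*44 - 22 = 22, d_15 = (500 - 22^2)/1 = 16/1 = 16: (m_15, d_15) = (m_1, d_1) = (22, 16), so from here the quotients repeat a_1, ..., a_14; the period length is 14.
So sqrt(500) = [22; (2, 1, 3, 2, 1, 1, 10, 1, 1, 2, 3, 1, 2, 44)] with period length k = 14.
k is even, so the fundamental solution of x^2 - 500y^2 = 1 is (p_{k-1}, q_{k-1}) = (p_13, q_13); compute convergents through index 13.
Convergents (p_i = a_i*p_{i-1} + p_{i-2}, q_i = a_i*q_{i-1} + q_{i-2} with p_{-2}=0, p_{-1}=1, q_{-2}=1, q_{-1}=0):
  i=0: a_0=22, p_0 = 22*1 + 0 = 22, q_0 = 22*0 + 1 = 1.
  i=1: a_1=2, p_1 = 2*22 + 1 = 45, q_1 = 2*1 + 0 = 2.
  i=2: a_2=1, p_2 = 1*45 + 22 = 67, q_2 = 1*2 + 1 = 3.
  i=3: a_3=3, p_3 = 3*67 + 45 = 246, q_3 = 3*3 + 2 = 11.
  i=4: a_4=2, p_4 = 2*246 + 67 = 559, q_4 = 2*11 + 3 = 25.
  i=5: a_5=1, p_5 = 1*559 + 246 = 805, q_5 = 1*25 + 11 = 36.
  i=6: a_6=1, p_6 = 1*805 + 559 = 1364, q_6 = 1*36 + 25 = 61.
  i=7: a_7=10, p_7 = 10*1364 + 805 = 14445, q_7 = 10*61 + 36 = 646.
  i=8: a_8=1, p_8 = 1*14445 + 1364 = 15809, q_8 = 1*646 + 61 = 707.
  i=9: a_9=1, p_9 = 1*15809 + 14445 = 30254, q_9 = 1*707 + 646 = 1353.
  i=10: a_10=2, p_10 = 2*30254 + 15809 = 76317, q_10 = 2*1353 + 707 = 3413.
  i=11: a_11=3, p_11 = 3*76317 + 30254 = 259205, q_11 = 3*3413 + 1353 = 11592.
  i=12: a_12=1, p_12 = 1*259205 + 76317 = 335522, q_12 = 1*11592 + 3413 = 15005.
  i=13: a_13=2, p_13 = 2*335522 + 259205 = 930249, q_13 = 2*15005 + 11592 = 41602.
Check: 930249^2 - 500*41602^2 = 865363202001 - 865363202000 = 1, so (x, y) = (930249, 41602) solves the equation, and by the theorem it is the least positive solution.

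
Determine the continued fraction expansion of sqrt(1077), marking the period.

[32; (1, 4, 2, 15, 1, 20, 1, 15, 2, 4, 1, 64)]

Write x_i = (sqrt(1077) + m_i)/d_i with (m_0, d_0) = (0, 1). a_0 = floor(sqrt(1077)) = 32, since 32^2 = 1024 <= 1077 < 1089 = 33^2.
Iterate m_{i+1} = d_i*a_i - m_i, d_{i+1} = (1077 - m_{i+1}^2)/d_i, a_{i+1} = floor((a_0 + m_{i+1})/d_{i+1}):
  m_1 = 1*32 - 0 = 32, d_1 = (1077 - 32^2)/1 = 53/1 = 53, a_1 = floor((32 + 32)/53) = 1.
  m_2 = 53*1 - 32 = 21, d_2 = (1077 - 21^2)/53 = 636/53 = 12, a_2 = floor((32 + 21)/12) = 4.
  m_3 = 12*4 - 21 = 27, d_3 = (1077 - 27^2)/12 = 348/12 = 29, a_3 = floor((32 + 27)/29) = 2.
  m_4 = 29*2 - 27 = 31, d_4 = (1077 - 31^2)/29 = 116/29 = 4, a_4 = floor((32 + 31)/4) = 15.
  m_5 = 4*15 - 31 = 29, d_5 = (1077 - 29^2)/4 = 236/4 = 59, a_5 = floor((32 + 29)/59) = 1.
  m_6 = 59*1 - 29 = 30, d_6 = (1077 - 30^2)/59 = 177/59 = 3, a_6 = floor((32 + 30)/3) = 20.
  m_7 = 3*20 - 30 = 30, d_7 = (1077 - 30^2)/3 = 177/3 = 59, a_7 = floor((32 + 30)/59) = 1.
  m_8 = 59*1 - 30 = 29, d_8 = (1077 - 29^2)/59 = 236/59 = 4, a_8 = floor((32 + 29)/4) = 15.
  m_9 = 4*15 - 29 = 31, d_9 = (1077 - 31^2)/4 = 116/4 = 29, a_9 = floor((32 + 31)/29) = 2.
  m_10 = 29*2 - 31 = 27, d_10 = (1077 - 27^2)/29 = 348/29 = 12, a_10 = floor((32 + 27)/12) = 4.
  m_11 = 12*4 - 27 = 21, d_11 = (1077 - 21^2)/12 = 636/12 = 53, a_11 = floor((32 + 21)/53) = 1.
  m_12 = 53*1 - 21 = 32, d_12 = (1077 - 32^2)/53 = 53/53 = 1, a_12 = floor((32 + 32)/1) = 64.
  m_13 = 1*64 - 32 = 32, d_13 = (1077 - 32^2)/1 = 53/1 = 53: (m_13, d_13) = (m_1, d_1) = (32, 53), so from here the quotients repeat a_1, ..., a_12; the period length is 12.
Hence the expansion of sqrt(1077) is a_0 = 32 followed by the repeating block 1, 4, 2, 15, 1, 20, 1, 15, 2, 4, 1, 64 (period 12).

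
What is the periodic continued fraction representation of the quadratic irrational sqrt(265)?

[16; (3, 1, 1, 2, 2, 1, 1, 3, 32)]

Write x_i = (sqrt(265) + m_i)/d_i with (m_0, d_0) = (0, 1). a_0 = floor(sqrt(265)) = 16, since 16^2 = 256 <= 265 < 289 = 17^2.
Iterate m_{i+1} = d_i*a_i - m_i, d_{i+1} = (265 - m_{i+1}^2)/d_i, a_{i+1} = floor((a_0 + m_{i+1})/d_{i+1}):
  m_1 = 1*16 - 0 = 16, d_1 = (265 - 16^2)/1 = 9/1 = 9, a_1 = floor((16 + 16)/9) = 3.
  m_2 = 9*3 - 16 = 11, d_2 = (265 - 11^2)/9 = 144/9 = 16, a_2 = floor((16 + 11)/16) = 1.
  m_3 = 16*1 - 11 = 5, d_3 = (265 - 5^2)/16 = 240/16 = 15, a_3 = floor((16 + 5)/15) = 1.
  m_4 = 15*1 - 5 = 10, d_4 = (265 - 10^2)/15 = 165/15 = 11, a_4 = floor((16 + 10)/11) = 2.
  m_5 = 11*2 - 10 = 12, d_5 = (265 - 12^2)/11 = 121/11 = 11, a_5 = floor((16 + 12)/11) = 2.
  m_6 = 11*2 - 12 = 10, d_6 = (265 - 10^2)/11 = 165/11 = 15, a_6 = floor((16 + 10)/15) = 1.
  m_7 = 15*1 - 10 = 5, d_7 = (265 - 5^2)/15 = 240/15 = 16, a_7 = floor((16 + 5)/16) = 1.
  m_8 = 16*1 - 5 = 11, d_8 = (265 - 11^2)/16 = 144/16 = 9, a_8 = floor((16 + 11)/9) = 3.
  m_9 = 9*3 - 11 = 16, d_9 = (265 - 16^2)/9 = 9/9 = 1, a_9 = floor((16 + 16)/1) = 32.
  m_10 = 1*32 - 16 = 16, d_10 = (265 - 16^2)/1 = 9/1 = 9: (m_10, d_10) = (m_1, d_1) = (16, 9), so from here the quotients repeat a_1, ..., a_9; the period length is 9.
Hence the expansion of sqrt(265) is a_0 = 16 followed by the repeating block 3, 1, 1, 2, 2, 1, 1, 3, 32 (period 9).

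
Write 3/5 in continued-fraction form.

Run the Euclidean algorithm on 3 and 5; the successive quotients are the partial quotients a_0, a_1, ... (each step inverts the fractional part left over by the previous one):
  3 = 0*5 + 3, so a_0 = 0.
  5 = 1*3 + 2, so a_1 = 1.
  3 = 1*2 + 1, so a_2 = 1.
  2 = 2*1 + 0, so a_3 = 2.
The remainder reaches 0 after 4 divisions, so the expansion has 4 partial quotients, read off in order.

[0; 1, 1, 2]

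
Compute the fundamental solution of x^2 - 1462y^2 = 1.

First expand sqrt(1462) as a continued fraction. With x_i = (sqrt(1462) + m_i)/d_i and (m_0, d_0) = (0, 1): a_0 = floor(sqrt(1462)) = 38, since 38^2 = 1444 <= 1462 < 1521 = 39^2.
Iterate m_{i+1} = d_i*a_i - m_i, d_{i+1} = (1462 - m_{i+1}^2)/d_i, a_{i+1} = floor((a_0 + m_{i+1})/d_{i+1}):
  m_1 = 1*38 - 0 = 38, d_1 = (1462 - 38^2)/1 = 18/1 = 18, a_1 = floor((38 + 38)/18) = 4.
  m_2 = 18*4 - 38 = 34, d_2 = (1462 - 34^2)/18 = 306/18 = 17, a_2 = floor((38 + 34)/17) = 4.
  m_3 = 17*4 - 34 = 34, d_3 = (1462 - 34^2)/17 = 306/17 = 18, a_3 = floor((38 + 34)/18) = 4.
  m_4 = 18*4 - 34 = 38, d_4 = (1462 - 38^2)/18 = 18/18 = 1, a_4 = floor((38 + 38)/1) = 76.
  m_5 = 1*76 - 38 = 38, d_5 = (1462 - 38^2)/1 = 18/1 = 18: (m_5, d_5) = (m_1, d_1) = (38, 18), so from here the quotients repeat a_1, ..., a_4; the period length is 4.
So sqrt(1462) = [38; (4, 4, 4, 76)] with period length k = 4.
k is even, so the fundamental solution of x^2 - 1462y^2 = 1 is (p_{k-1}, q_{k-1}) = (p_3, q_3); compute convergents through index 3.
Convergents (p_i = a_i*p_{i-1} + p_{i-2}, q_i = a_i*q_{i-1} + q_{i-2} with p_{-2}=0, p_{-1}=1, q_{-2}=1, q_{-1}=0):
  i=0: a_0=38, p_0 = 38*1 + 0 = 38, q_0 = 38*0 + 1 = 1.
  i=1: a_1=4, p_1 = 4*38 + 1 = 153, q_1 = 4*1 + 0 = 4.
  i=2: a_2=4, p_2 = 4*153 + 38 = 650, q_2 = 4*4 + 1 = 17.
  i=3: a_3=4, p_3 = 4*650 + 153 = 2753, q_3 = 4*17 + 4 = 72.
Check: 2753^2 - 1462*72^2 = 7579009 - 7579008 = 1, so (x, y) = (2753, 72) solves the equation, and by the theorem it is the least positive solution.

(x, y) = (2753, 72)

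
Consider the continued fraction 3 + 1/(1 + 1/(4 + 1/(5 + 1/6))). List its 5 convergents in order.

Using the convergent recurrence p_i = a_i*p_{i-1} + p_{i-2}, q_i = a_i*q_{i-1} + q_{i-2} with p_{-2}=0, p_{-1}=1, q_{-2}=1, q_{-1}=0:
  i=0: a_0=3, p_0 = 3*1 + 0 = 3, q_0 = 3*0 + 1 = 1.
  i=1: a_1=1, p_1 = 1*3 + 1 = 4, q_1 = 1*1 + 0 = 1.
  i=2: a_2=4, p_2 = 4*4 + 3 = 19, q_2 = 4*1 + 1 = 5.
  i=3: a_3=5, p_3 = 5*19 + 4 = 99, q_3 = 5*5 + 1 = 26.
  i=4: a_4=6, p_4 = 6*99 + 19 = 613, q_4 = 6*26 + 5 = 161.

3/1, 4/1, 19/5, 99/26, 613/161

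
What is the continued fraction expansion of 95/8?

[11; 1, 7]

Run the Euclidean algorithm on 95 and 8; the successive quotients are the partial quotients a_0, a_1, ... (each step inverts the fractional part left over by the previous one):
  95 = 11*8 + 7, so a_0 = 11.
  8 = 1*7 + 1, so a_1 = 1.
  7 = 7*1 + 0, so a_2 = 7.
The remainder reaches 0 after 3 divisions, so the expansion has 3 partial quotients, read off in order.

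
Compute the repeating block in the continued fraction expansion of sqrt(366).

Write x_i = (sqrt(366) + m_i)/d_i with (m_0, d_0) = (0, 1). a_0 = floor(sqrt(366)) = 19, since 19^2 = 361 <= 366 < 400 = 20^2.
Iterate m_{i+1} = d_i*a_i - m_i, d_{i+1} = (366 - m_{i+1}^2)/d_i, a_{i+1} = floor((a_0 + m_{i+1})/d_{i+1}):
  m_1 = 1*19 - 0 = 19, d_1 = (366 - 19^2)/1 = 5/1 = 5, a_1 = floor((19 + 19)/5) = 7.
  m_2 = 5*7 - 19 = 16, d_2 = (366 - 16^2)/5 = 110/5 = 22, a_2 = floor((19 + 16)/22) = 1.
  m_3 = 22*1 - 16 = 6, d_3 = (366 - 6^2)/22 = 330/22 = 15, a_3 = floor((19 + 6)/15) = 1.
  m_4 = 15*1 - 6 = 9, d_4 = (366 - 9^2)/15 = 285/15 = 19, a_4 = floor((19 + 9)/19) = 1.
  m_5 = 19*1 - 9 = 10, d_5 = (366 - 10^2)/19 = 266/19 = 14, a_5 = floor((19 + 10)/14) = 2.
  m_6 = 14*2 - 10 = 18, d_6 = (366 - 18^2)/14 = 42/14 = 3, a_6 = floor((19 + 18)/3) = 12.
  m_7 = 3*12 - 18 = 18, d_7 = (366 - 18^2)/3 = 42/3 = 14, a_7 = floor((19 + 18)/14) = 2.
  m_8 = 14*2 - 18 = 10, d_8 = (366 - 10^2)/14 = 266/14 = 19, a_8 = floor((19 + 10)/19) = 1.
  m_9 = 19*1 - 10 = 9, d_9 = (366 - 9^2)/19 = 285/19 = 15, a_9 = floor((19 + 9)/15) = 1.
  m_10 = 15*1 - 9 = 6, d_10 = (366 - 6^2)/15 = 330/15 = 22, a_10 = floor((19 + 6)/22) = 1.
  m_11 = 22*1 - 6 = 16, d_11 = (366 - 16^2)/22 = 110/22 = 5, a_11 = floor((19 + 16)/5) = 7.
  m_12 = 5*7 - 16 = 19, d_12 = (366 - 19^2)/5 = 5/5 = 1, a_12 = floor((19 + 19)/1) = 38.
  m_13 = 1*38 - 19 = 19, d_13 = (366 - 19^2)/1 = 5/1 = 5: (m_13, d_13) = (m_1, d_1) = (19, 5), so from here the quotients repeat a_1, ..., a_12; the period length is 12.
Hence the expansion of sqrt(366) is a_0 = 19 followed by the repeating block 7, 1, 1, 1, 2, 12, 2, 1, 1, 1, 7, 38 (period 12).

[19; (7, 1, 1, 1, 2, 12, 2, 1, 1, 1, 7, 38)]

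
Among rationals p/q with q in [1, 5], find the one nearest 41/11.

15/4

Expand x = 41/11 as a continued fraction with the Euclidean algorithm:
  41 = 3*11 + 8, so a_0 = 3.
  11 = 1*8 + 3, so a_1 = 1.
  8 = 2*3 + 2, so a_2 = 2.
  3 = 1*2 + 1, so a_3 = 1.
  2 = 2*1 + 0, so a_4 = 2.
so x = [3; 1, 2, 1, 2].
Convergents (p_i = a_i*p_{i-1} + p_{i-2}, q_i = a_i*q_{i-1} + q_{i-2} with p_{-2}=0, p_{-1}=1, q_{-2}=1, q_{-1}=0), until the denominator exceeds 5:
  i=0: a_0=3, p_0 = 3*1 + 0 = 3, q_0 = 3*0 + 1 = 1.
  i=1: a_1=1, p_1 = 1*3 + 1 = 4, q_1 = 1*1 + 0 = 1.
  i=2: a_2=2, p_2 = 2*4 + 3 = 11, q_2 = 2*1 + 1 = 3.
  i=3: a_3=1, p_3 = 1*11 + 4 = 15, q_3 = 1*3 + 1 = 4.
  i=4: a_4=2, p_4 = 2*15 + 11 = 41, q_4 = 2*4 + 3 = 11.
q_4 = 11 > 5, so the last convergent with denominator <= 5 is p_3/q_3 = 15/4.
The closest fraction with denominator <= 5 is either p_3/q_3 or the intermediate fraction (k*p_3 + p_2)/(k*q_3 + q_2) with the largest k >= 1 whose denominator stays <= 5; these approach x as k grows, and every other convergent or intermediate fraction in range is farther away.
Largest k: floor((5 - q_2)/q_3) = floor((5 - 3)/4) = 0.
Since k = 0, no intermediate fraction beyond p_3/q_3 has denominator <= 5, so the convergent 15/4 is the closest (its error is |41*4 - 15*11|/(11*4) = 1/44).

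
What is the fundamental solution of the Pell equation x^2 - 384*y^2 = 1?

(x, y) = (4801, 245)

First expand sqrt(384) as a continued fraction. With x_i = (sqrt(384) + m_i)/d_i and (m_0, d_0) = (0, 1): a_0 = floor(sqrt(384)) = 19, since 19^2 = 361 <= 384 < 400 = 20^2.
Iterate m_{i+1} = d_i*a_i - m_i, d_{i+1} = (384 - m_{i+1}^2)/d_i, a_{i+1} = floor((a_0 + m_{i+1})/d_{i+1}):
  m_1 = 1*19 - 0 = 19, d_1 = (384 - 19^2)/1 = 23/1 = 23, a_1 = floor((19 + 19)/23) = 1.
  m_2 = 23*1 - 19 = 4, d_2 = (384 - 4^2)/23 = 368/23 = 16, a_2 = floor((19 + 4)/16) = 1.
  m_3 = 16*1 - 4 = 12, d_3 = (384 - 12^2)/16 = 240/16 = 15, a_3 = floor((19 + 12)/15) = 2.
  m_4 = 15*2 - 12 = 18, d_4 = (384 - 18^2)/15 = 60/15 = 4, a_4 = floor((19 + 18)/4) = 9.
  m_5 = 4*9 - 18 = 18, d_5 = (384 - 18^2)/4 = 60/4 = 15, a_5 = floor((19 + 18)/15) = 2.
  m_6 = 15*2 - 18 = 12, d_6 = (384 - 12^2)/15 = 240/15 = 16, a_6 = floor((19 + 12)/16) = 1.
  m_7 = 16*1 - 12 = 4, d_7 = (384 - 4^2)/16 = 368/16 = 23, a_7 = floor((19 + 4)/23) = 1.
  m_8 = 23*1 - 4 = 19, d_8 = (384 - 19^2)/23 = 23/23 = 1, a_8 = floor((19 + 19)/1) = 38.
  m_9 = 1*38 - 19 = 19, d_9 = (384 - 19^2)/1 = 23/1 = 23: (m_9, d_9) = (m_1, d_1) = (19, 23), so from here the quotients repeat a_1, ..., a_8; the period length is 8.
So sqrt(384) = [19; (1, 1, 2, 9, 2, 1, 1, 38)] with period length k = 8.
k is even, so the fundamental solution of x^2 - 384y^2 = 1 is (p_{k-1}, q_{k-1}) = (p_7, q_7); compute convergents through index 7.
Convergents (p_i = a_i*p_{i-1} + p_{i-2}, q_i = a_i*q_{i-1} + q_{i-2} with p_{-2}=0, p_{-1}=1, q_{-2}=1, q_{-1}=0):
  i=0: a_0=19, p_0 = 19*1 + 0 = 19, q_0 = 19*0 + 1 = 1.
  i=1: a_1=1, p_1 = 1*19 + 1 = 20, q_1 = 1*1 + 0 = 1.
  i=2: a_2=1, p_2 = 1*20 + 19 = 39, q_2 = 1*1 + 1 = 2.
  i=3: a_3=2, p_3 = 2*39 + 20 = 98, q_3 = 2*2 + 1 = 5.
  i=4: a_4=9, p_4 = 9*98 + 39 = 921, q_4 = 9*5 + 2 = 47.
  i=5: a_5=2, p_5 = 2*921 + 98 = 1940, q_5 = 2*47 + 5 = 99.
  i=6: a_6=1, p_6 = 1*1940 + 921 = 2861, q_6 = 1*99 + 47 = 146.
  i=7: a_7=1, p_7 = 1*2861 + 1940 = 4801, q_7 = 1*146 + 99 = 245.
Check: 4801^2 - 384*245^2 = 23049601 - 23049600 = 1, so (x, y) = (4801, 245) solves the equation, and by the theorem it is the least positive solution.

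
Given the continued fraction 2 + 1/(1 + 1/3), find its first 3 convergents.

2/1, 3/1, 11/4

Using the convergent recurrence p_i = a_i*p_{i-1} + p_{i-2}, q_i = a_i*q_{i-1} + q_{i-2} with p_{-2}=0, p_{-1}=1, q_{-2}=1, q_{-1}=0:
  i=0: a_0=2, p_0 = 2*1 + 0 = 2, q_0 = 2*0 + 1 = 1.
  i=1: a_1=1, p_1 = 1*2 + 1 = 3, q_1 = 1*1 + 0 = 1.
  i=2: a_2=3, p_2 = 3*3 + 2 = 11, q_2 = 3*1 + 1 = 4.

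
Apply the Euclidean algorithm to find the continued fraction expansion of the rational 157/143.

Run the Euclidean algorithm on 157 and 143; the successive quotients are the partial quotients a_0, a_1, ... (each step inverts the fractional part left over by the previous one):
  157 = 1*143 + 14, so a_0 = 1.
  143 = 10*14 + 3, so a_1 = 10.
  14 = 4*3 + 2, so a_2 = 4.
  3 = 1*2 + 1, so a_3 = 1.
  2 = 2*1 + 0, so a_4 = 2.
The remainder reaches 0 after 5 divisions, so the expansion has 5 partial quotients, read off in order.

[1; 10, 4, 1, 2]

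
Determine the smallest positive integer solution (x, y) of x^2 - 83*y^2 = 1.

First expand sqrt(83) as a continued fraction. With x_i = (sqrt(83) + m_i)/d_i and (m_0, d_0) = (0, 1): a_0 = floor(sqrt(83)) = 9, since 9^2 = 81 <= 83 < 100 = 10^2.
Iterate m_{i+1} = d_i*a_i - m_i, d_{i+1} = (83 - m_{i+1}^2)/d_i, a_{i+1} = floor((a_0 + m_{i+1})/d_{i+1}):
  m_1 = 1*9 - 0 = 9, d_1 = (83 - 9^2)/1 = 2/1 = 2, a_1 = floor((9 + 9)/2) = 9.
  m_2 = 2*9 - 9 = 9, d_2 = (83 - 9^2)/2 = 2/2 = 1, a_2 = floor((9 + 9)/1) = 18.
  m_3 = 1*18 - 9 = 9, d_3 = (83 - 9^2)/1 = 2/1 = 2: (m_3, d_3) = (m_1, d_1) = (9, 2), so from here the quotients repeat a_1, a_2; the period length is 2.
So sqrt(83) = [9; (9, 18)] with period length k = 2.
k is even, so the fundamental solution of x^2 - 83y^2 = 1 is (p_{k-1}, q_{k-1}) = (p_1, q_1); compute convergents through index 1.
Convergents (p_i = a_i*p_{i-1} + p_{i-2}, q_i = a_i*q_{i-1} + q_{i-2} with p_{-2}=0, p_{-1}=1, q_{-2}=1, q_{-1}=0):
  i=0: a_0=9, p_0 = 9*1 + 0 = 9, q_0 = 9*0 + 1 = 1.
  i=1: a_1=9, p_1 = 9*9 + 1 = 82, q_1 = 9*1 + 0 = 9.
Check: 82^2 - 83*9^2 = 6724 - 6723 = 1, so (x, y) = (82, 9) solves the equation, and by the theorem it is the least positive solution.

(x, y) = (82, 9)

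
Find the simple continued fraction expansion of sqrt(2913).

[53; (1, 34, 1, 106)]

Write x_i = (sqrt(2913) + m_i)/d_i with (m_0, d_0) = (0, 1). a_0 = floor(sqrt(2913)) = 53, since 53^2 = 2809 <= 2913 < 2916 = 54^2.
Iterate m_{i+1} = d_i*a_i - m_i, d_{i+1} = (2913 - m_{i+1}^2)/d_i, a_{i+1} = floor((a_0 + m_{i+1})/d_{i+1}):
  m_1 = 1*53 - 0 = 53, d_1 = (2913 - 53^2)/1 = 104/1 = 104, a_1 = floor((53 + 53)/104) = 1.
  m_2 = 104*1 - 53 = 51, d_2 = (2913 - 51^2)/104 = 312/104 = 3, a_2 = floor((53 + 51)/3) = 34.
  m_3 = 3*34 - 51 = 51, d_3 = (2913 - 51^2)/3 = 312/3 = 104, a_3 = floor((53 + 51)/104) = 1.
  m_4 = 104*1 - 51 = 53, d_4 = (2913 - 53^2)/104 = 104/104 = 1, a_4 = floor((53 + 53)/1) = 106.
  m_5 = 1*106 - 53 = 53, d_5 = (2913 - 53^2)/1 = 104/1 = 104: (m_5, d_5) = (m_1, d_1) = (53, 104), so from here the quotients repeat a_1, ..., a_4; the period length is 4.
Hence the expansion of sqrt(2913) is a_0 = 53 followed by the repeating block 1, 34, 1, 106 (period 4).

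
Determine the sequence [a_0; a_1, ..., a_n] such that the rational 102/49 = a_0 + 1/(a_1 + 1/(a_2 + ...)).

Run the Euclidean algorithm on 102 and 49; the successive quotients are the partial quotients a_0, a_1, ... (each step inverts the fractional part left over by the previous one):
  102 = 2*49 + 4, so a_0 = 2.
  49 = 12*4 + 1, so a_1 = 12.
  4 = 4*1 + 0, so a_2 = 4.
The remainder reaches 0 after 3 divisions, so the expansion has 3 partial quotients, read off in order.

[2; 12, 4]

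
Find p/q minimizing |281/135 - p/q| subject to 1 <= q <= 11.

23/11

Expand x = 281/135 as a continued fraction with the Euclidean algorithm:
  281 = 2*135 + 11, so a_0 = 2.
  135 = 12*11 + 3, so a_1 = 12.
  11 = 3*3 + 2, so a_2 = 3.
  3 = 1*2 + 1, so a_3 = 1.
  2 = 2*1 + 0, so a_4 = 2.
so x = [2; 12, 3, 1, 2].
Convergents (p_i = a_i*p_{i-1} + p_{i-2}, q_i = a_i*q_{i-1} + q_{i-2} with p_{-2}=0, p_{-1}=1, q_{-2}=1, q_{-1}=0), until the denominator exceeds 11:
  i=0: a_0=2, p_0 = 2*1 + 0 = 2, q_0 = 2*0 + 1 = 1.
  i=1: a_1=12, p_1 = 12*2 + 1 = 25, q_1 = 12*1 + 0 = 12.
q_1 = 12 > 11, so the last convergent with denominator <= 11 is p_0/q_0 = 2/1.
The closest fraction with denominator <= 11 is either p_0/q_0 or the intermediate fraction (k*p_0 + p_{-1})/(k*q_0 + q_{-1}) with the largest k >= 1 whose denominator stays <= 11; these approach x as k grows, and every other convergent or intermediate fraction in range is farther away.
Largest k: floor((11 - q_{-1})/q_0) = floor((11 - 0)/1) = 11 (using the seeds p_{-1} = 1, q_{-1} = 0).
That gives (11*2 + 1)/(11*1 + 0) = 23/11.
Compare the errors: |x - 2/1| = |281*1 - 2*135|/(135*1) = 11/135, and |x - 23/11| = |281*11 - 23*135|/(135*11) = 14/1485.
Cross-multiplying, 14*135 = 1890 < 16335 = 11*1485, so 14/1485 is smaller: the intermediate fraction 23/11 is closer to x than 2/1.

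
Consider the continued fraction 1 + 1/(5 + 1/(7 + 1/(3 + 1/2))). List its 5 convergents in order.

Using the convergent recurrence p_i = a_i*p_{i-1} + p_{i-2}, q_i = a_i*q_{i-1} + q_{i-2} with p_{-2}=0, p_{-1}=1, q_{-2}=1, q_{-1}=0:
  i=0: a_0=1, p_0 = 1*1 + 0 = 1, q_0 = 1*0 + 1 = 1.
  i=1: a_1=5, p_1 = 5*1 + 1 = 6, q_1 = 5*1 + 0 = 5.
  i=2: a_2=7, p_2 = 7*6 + 1 = 43, q_2 = 7*5 + 1 = 36.
  i=3: a_3=3, p_3 = 3*43 + 6 = 135, q_3 = 3*36 + 5 = 113.
  i=4: a_4=2, p_4 = 2*135 + 43 = 313, q_4 = 2*113 + 36 = 262.

1/1, 6/5, 43/36, 135/113, 313/262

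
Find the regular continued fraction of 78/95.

Run the Euclidean algorithm on 78 and 95; the successive quotients are the partial quotients a_0, a_1, ... (each step inverts the fractional part left over by the previous one):
  78 = 0*95 + 78, so a_0 = 0.
  95 = 1*78 + 17, so a_1 = 1.
  78 = 4*17 + 10, so a_2 = 4.
  17 = 1*10 + 7, so a_3 = 1.
  10 = 1*7 + 3, so a_4 = 1.
  7 = 2*3 + 1, so a_5 = 2.
  3 = 3*1 + 0, so a_6 = 3.
The remainder reaches 0 after 7 divisions, so the expansion has 7 partial quotients, read off in order.

[0; 1, 4, 1, 1, 2, 3]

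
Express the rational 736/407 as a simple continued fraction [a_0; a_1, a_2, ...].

Run the Euclidean algorithm on 736 and 407; the successive quotients are the partial quotients a_0, a_1, ... (each step inverts the fractional part left over by the previous one):
  736 = 1*407 + 329, so a_0 = 1.
  407 = 1*329 + 78, so a_1 = 1.
  329 = 4*78 + 17, so a_2 = 4.
  78 = 4*17 + 10, so a_3 = 4.
  17 = 1*10 + 7, so a_4 = 1.
  10 = 1*7 + 3, so a_5 = 1.
  7 = 2*3 + 1, so a_6 = 2.
  3 = 3*1 + 0, so a_7 = 3.
The remainder reaches 0 after 8 divisions, so the expansion has 8 partial quotients, read off in order.

[1; 1, 4, 4, 1, 1, 2, 3]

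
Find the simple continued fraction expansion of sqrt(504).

[22; (2, 4, 2, 44)]

Write x_i = (sqrt(504) + m_i)/d_i with (m_0, d_0) = (0, 1). a_0 = floor(sqrt(504)) = 22, since 22^2 = 484 <= 504 < 529 = 23^2.
Iterate m_{i+1} = d_i*a_i - m_i, d_{i+1} = (504 - m_{i+1}^2)/d_i, a_{i+1} = floor((a_0 + m_{i+1})/d_{i+1}):
  m_1 = 1*22 - 0 = 22, d_1 = (504 - 22^2)/1 = 20/1 = 20, a_1 = floor((22 + 22)/20) = 2.
  m_2 = 20*2 - 22 = 18, d_2 = (504 - 18^2)/20 = 180/20 = 9, a_2 = floor((22 + 18)/9) = 4.
  m_3 = 9*4 - 18 = 18, d_3 = (504 - 18^2)/9 = 180/9 = 20, a_3 = floor((22 + 18)/20) = 2.
  m_4 = 20*2 - 18 = 22, d_4 = (504 - 22^2)/20 = 20/20 = 1, a_4 = floor((22 + 22)/1) = 44.
  m_5 = 1*44 - 22 = 22, d_5 = (504 - 22^2)/1 = 20/1 = 20: (m_5, d_5) = (m_1, d_1) = (22, 20), so from here the quotients repeat a_1, ..., a_4; the period length is 4.
Hence the expansion of sqrt(504) is a_0 = 22 followed by the repeating block 2, 4, 2, 44 (period 4).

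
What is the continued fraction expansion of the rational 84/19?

[4; 2, 2, 1, 2]

Run the Euclidean algorithm on 84 and 19; the successive quotients are the partial quotients a_0, a_1, ... (each step inverts the fractional part left over by the previous one):
  84 = 4*19 + 8, so a_0 = 4.
  19 = 2*8 + 3, so a_1 = 2.
  8 = 2*3 + 2, so a_2 = 2.
  3 = 1*2 + 1, so a_3 = 1.
  2 = 2*1 + 0, so a_4 = 2.
The remainder reaches 0 after 5 divisions, so the expansion has 5 partial quotients, read off in order.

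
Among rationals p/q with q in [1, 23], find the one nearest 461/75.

Expand x = 461/75 as a continued fraction with the Euclidean algorithm:
  461 = 6*75 + 11, so a_0 = 6.
  75 = 6*11 + 9, so a_1 = 6.
  11 = 1*9 + 2, so a_2 = 1.
  9 = 4*2 + 1, so a_3 = 4.
  2 = 2*1 + 0, so a_4 = 2.
so x = [6; 6, 1, 4, 2].
Convergents (p_i = a_i*p_{i-1} + p_{i-2}, q_i = a_i*q_{i-1} + q_{i-2} with p_{-2}=0, p_{-1}=1, q_{-2}=1, q_{-1}=0), until the denominator exceeds 23:
  i=0: a_0=6, p_0 = 6*1 + 0 = 6, q_0 = 6*0 + 1 = 1.
  i=1: a_1=6, p_1 = 6*6 + 1 = 37, q_1 = 6*1 + 0 = 6.
  i=2: a_2=1, p_2 = 1*37 + 6 = 43, q_2 = 1*6 + 1 = 7.
  i=3: a_3=4, p_3 = 4*43 + 37 = 209, q_3 = 4*7 + 6 = 34.
q_3 = 34 > 23, so the last convergent with denominator <= 23 is p_2/q_2 = 43/7.
The closest fraction with denominator <= 23 is either p_2/q_2 or the intermediate fraction (k*p_2 + p_1)/(k*q_2 + q_1) with the largest k >= 1 whose denominator stays <= 23; these approach x as k grows, and every other convergent or intermediate fraction in range is farther away.
Largest k: floor((23 - q_1)/q_2) = floor((23 - 6)/7) = 2.
That gives (2*43 + 37)/(2*7 + 6) = 123/20.
Compare the errors: |x - 43/7| = |461*7 - 43*75|/(75*7) = 2/525, and |x - 123/20| = |461*20 - 123*75|/(75*20) = 5/1500.
Cross-multiplying, 5*525 = 2625 < 3000 = 2*1500, so 5/1500 is smaller: the intermediate fraction 123/20 is closer to x than 43/7.

123/20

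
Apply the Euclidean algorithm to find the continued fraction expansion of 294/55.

[5; 2, 1, 8, 2]

Run the Euclidean algorithm on 294 and 55; the successive quotients are the partial quotients a_0, a_1, ... (each step inverts the fractional part left over by the previous one):
  294 = 5*55 + 19, so a_0 = 5.
  55 = 2*19 + 17, so a_1 = 2.
  19 = 1*17 + 2, so a_2 = 1.
  17 = 8*2 + 1, so a_3 = 8.
  2 = 2*1 + 0, so a_4 = 2.
The remainder reaches 0 after 5 divisions, so the expansion has 5 partial quotients, read off in order.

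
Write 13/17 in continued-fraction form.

[0; 1, 3, 4]

Run the Euclidean algorithm on 13 and 17; the successive quotients are the partial quotients a_0, a_1, ... (each step inverts the fractional part left over by the previous one):
  13 = 0*17 + 13, so a_0 = 0.
  17 = 1*13 + 4, so a_1 = 1.
  13 = 3*4 + 1, so a_2 = 3.
  4 = 4*1 + 0, so a_3 = 4.
The remainder reaches 0 after 4 divisions, so the expansion has 4 partial quotients, read off in order.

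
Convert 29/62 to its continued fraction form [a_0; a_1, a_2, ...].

[0; 2, 7, 4]

Run the Euclidean algorithm on 29 and 62; the successive quotients are the partial quotients a_0, a_1, ... (each step inverts the fractional part left over by the previous one):
  29 = 0*62 + 29, so a_0 = 0.
  62 = 2*29 + 4, so a_1 = 2.
  29 = 7*4 + 1, so a_2 = 7.
  4 = 4*1 + 0, so a_3 = 4.
The remainder reaches 0 after 4 divisions, so the expansion has 4 partial quotients, read off in order.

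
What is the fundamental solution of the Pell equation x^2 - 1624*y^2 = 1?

First expand sqrt(1624) as a continued fraction. With x_i = (sqrt(1624) + m_i)/d_i and (m_0, d_0) = (0, 1): a_0 = floor(sqrt(1624)) = 40, since 40^2 = 1600 <= 1624 < 1681 = 41^2.
Iterate m_{i+1} = d_i*a_i - m_i, d_{i+1} = (1624 - m_{i+1}^2)/d_i, a_{i+1} = floor((a_0 + m_{i+1})/d_{i+1}):
  m_1 = 1*40 - 0 = 40, d_1 = (1624 - 40^2)/1 = 24/1 = 24, a_1 = floor((40 + 40)/24) = 3.
  m_2 = 24*3 - 40 = 32, d_2 = (1624 - 32^2)/24 = 600/24 = 25, a_2 = floor((40 + 32)/25) = 2.
  m_3 = 25*2 - 32 = 18, d_3 = (1624 - 18^2)/25 = 1300/25 = 52, a_3 = floor((40 + 18)/52) = 1.
  m_4 = 52*1 - 18 = 34, d_4 = (1624 - 34^2)/52 = 468/52 = 9, a_4 = floor((40 + 34)/9) = 8.
  m_5 = 9*8 - 34 = 38, d_5 = (1624 - 38^2)/9 = 180/9 = 20, a_5 = floor((40 + 38)/20) = 3.
  m_6 = 20*3 - 38 = 22, d_6 = (1624 - 22^2)/20 = 1140/20 = 57, a_6 = floor((40 + 22)/57) = 1.
  m_7 = 57*1 - 22 = 35, d_7 = (1624 - 35^2)/57 = 399/57 = 7, a_7 = floor((40 + 35)/7) = 10.
  m_8 = 7*10 - 35 = 35, d_8 = (1624 - 35^2)/7 = 399/7 = 57, a_8 = floor((40 + 35)/57) = 1.
  m_9 = 57*1 - 35 = 22, d_9 = (1624 - 22^2)/57 = 1140/57 = 20, a_9 = floor((40 + 22)/20) = 3.
  m_10 = 20*3 - 22 = 38, d_10 = (1624 - 38^2)/20 = 180/20 = 9, a_10 = floor((40 + 38)/9) = 8.
  m_11 = 9*8 - 38 = 34, d_11 = (1624 - 34^2)/9 = 468/9 = 52, a_11 = floor((40 + 34)/52) = 1.
  m_12 = 52*1 - 34 = 18, d_12 = (1624 - 18^2)/52 = 1300/52 = 25, a_12 = floor((40 + 18)/25) = 2.
  m_13 = 25*2 - 18 = 32, d_13 = (1624 - 32^2)/25 = 600/25 = 24, a_13 = floor((40 + 32)/24) = 3.
  m_14 = 24*3 - 32 = 40, d_14 = (1624 - 40^2)/24 = 24/24 = 1, a_14 = floor((40 + 40)/1) = 80.
  m_15 = 1*80 - 40 = 40, d_15 = (1624 - 40^2)/1 = 24/1 = 24: (m_15, d_15) = (m_1, d_1) = (40, 24), so from here the quotients repeat a_1, ..., a_14; the period length is 14.
So sqrt(1624) = [40; (3, 2, 1, 8, 3, 1, 10, 1, 3, 8, 1, 2, 3, 80)] with period length k = 14.
k is even, so the fundamental solution of x^2 - 1624y^2 = 1 is (p_{k-1}, q_{k-1}) = (p_13, q_13); compute convergents through index 13.
Convergents (p_i = a_i*p_{i-1} + p_{i-2}, q_i = a_i*q_{i-1} + q_{i-2} with p_{-2}=0, p_{-1}=1, q_{-2}=1, q_{-1}=0):
  i=0: a_0=40, p_0 = 40*1 + 0 = 40, q_0 = 40*0 + 1 = 1.
  i=1: a_1=3, p_1 = 3*40 + 1 = 121, q_1 = 3*1 + 0 = 3.
  i=2: a_2=2, p_2 = 2*121 + 40 = 282, q_2 = 2*3 + 1 = 7.
  i=3: a_3=1, p_3 = 1*282 + 121 = 403, q_3 = 1*7 + 3 = 10.
  i=4: a_4=8, p_4 = 8*403 + 282 = 3506, q_4 = 8*10 + 7 = 87.
  i=5: a_5=3, p_5 = 3*3506 + 403 = 10921, q_5 = 3*87 + 10 = 271.
  i=6: a_6=1, p_6 = 1*10921 + 3506 = 14427, q_6 = 1*271 + 87 = 358.
  i=7: a_7=10, p_7 = 10*14427 + 10921 = 155191, q_7 = 10*358 + 271 = 3851.
  i=8: a_8=1, p_8 = 1*155191 + 14427 = 169618, q_8 = 1*3851 + 358 = 4209.
  i=9: a_9=3, p_9 = 3*169618 + 155191 = 664045, q_9 = 3*4209 + 3851 = 16478.
  i=10: a_10=8, p_10 = 8*664045 + 169618 = 5481978, q_10 = 8*16478 + 4209 = 136033.
  i=11: a_11=1, p_11 = 1*5481978 + 664045 = 6146023, q_11 = 1*136033 + 16478 = 152511.
  i=12: a_12=2, p_12 = 2*6146023 + 5481978 = 17774024, q_12 = 2*152511 + 136033 = 441055.
  i=13: a_13=3, p_13 = 3*17774024 + 6146023 = 59468095, q_13 = 3*441055 + 152511 = 1475676.
Check: 59468095^2 - 1624*1475676^2 = 3536454322929025 - 3536454322929024 = 1, so (x, y) = (59468095, 1475676) solves the equation, and by the theorem it is the least positive solution.

(x, y) = (59468095, 1475676)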